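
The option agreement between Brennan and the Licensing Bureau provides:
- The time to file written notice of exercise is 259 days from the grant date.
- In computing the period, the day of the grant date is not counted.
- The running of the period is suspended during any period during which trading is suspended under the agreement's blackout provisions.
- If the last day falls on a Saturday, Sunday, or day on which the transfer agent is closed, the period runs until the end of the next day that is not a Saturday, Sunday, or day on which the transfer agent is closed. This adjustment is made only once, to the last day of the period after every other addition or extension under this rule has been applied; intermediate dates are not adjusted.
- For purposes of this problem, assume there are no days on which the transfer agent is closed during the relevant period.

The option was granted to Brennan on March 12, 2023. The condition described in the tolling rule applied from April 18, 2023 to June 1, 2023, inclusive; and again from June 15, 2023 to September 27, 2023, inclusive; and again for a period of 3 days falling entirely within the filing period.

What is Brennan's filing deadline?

April 29, 2024

259 days after March 12, 2023 is November 26, 2023.
From April 18, 2023 through June 1, 2023 inclusive is 45 days; tolling adds 45 days: November 26, 2023 + 45 days = January 10, 2024.
From June 15, 2023 through September 27, 2023 inclusive is 105 days; tolling adds 105 days: January 10, 2024 + 105 days = April 24, 2024.
Tolling adds 3 days: April 24, 2024 + 3 days = April 27, 2024.
April 27, 2024 is Saturday; April 28, 2024 is Sunday. The next qualifying day is April 29, 2024.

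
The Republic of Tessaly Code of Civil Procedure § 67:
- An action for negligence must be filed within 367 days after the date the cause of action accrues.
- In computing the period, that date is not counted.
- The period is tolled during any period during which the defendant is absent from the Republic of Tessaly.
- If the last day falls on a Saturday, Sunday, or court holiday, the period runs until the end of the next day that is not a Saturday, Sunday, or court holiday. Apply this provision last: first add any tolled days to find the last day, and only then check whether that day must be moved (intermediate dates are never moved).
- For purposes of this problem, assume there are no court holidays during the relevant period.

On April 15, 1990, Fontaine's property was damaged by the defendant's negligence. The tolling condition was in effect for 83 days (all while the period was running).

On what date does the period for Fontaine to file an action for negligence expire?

367 days after April 15, 1990 is April 17, 1991.
Tolling adds 83 days: April 17, 1991 + 83 days = July 9, 1991.
July 9, 1991 is a Tuesday and not a court holiday, so no extension applies.

July 9, 1991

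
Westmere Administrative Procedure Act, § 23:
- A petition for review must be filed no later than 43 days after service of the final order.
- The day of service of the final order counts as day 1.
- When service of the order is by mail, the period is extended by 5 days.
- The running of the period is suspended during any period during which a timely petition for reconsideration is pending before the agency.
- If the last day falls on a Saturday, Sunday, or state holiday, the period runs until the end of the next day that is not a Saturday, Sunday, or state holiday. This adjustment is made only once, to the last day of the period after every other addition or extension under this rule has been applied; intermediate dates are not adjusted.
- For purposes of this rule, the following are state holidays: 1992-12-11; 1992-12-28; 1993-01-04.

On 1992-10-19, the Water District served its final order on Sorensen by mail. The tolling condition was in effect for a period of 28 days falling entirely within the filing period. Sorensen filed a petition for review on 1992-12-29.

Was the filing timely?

Yes

Counting 1992-10-19 as day 1, day 43 is November 30, 1992.
Service was by mail, adding 5 days: November 30, 1992 + 5 days = December 5, 1992.
Tolling adds 28 days: December 5, 1992 + 28 days = January 2, 1993.
January 2, 1993 is Saturday; January 3, 1993 is Sunday; January 4, 1993 is a listed holiday. The next qualifying day is January 5, 1993.
The deadline is January 5, 1993; the filing on December 29, 1992 is on or before that date.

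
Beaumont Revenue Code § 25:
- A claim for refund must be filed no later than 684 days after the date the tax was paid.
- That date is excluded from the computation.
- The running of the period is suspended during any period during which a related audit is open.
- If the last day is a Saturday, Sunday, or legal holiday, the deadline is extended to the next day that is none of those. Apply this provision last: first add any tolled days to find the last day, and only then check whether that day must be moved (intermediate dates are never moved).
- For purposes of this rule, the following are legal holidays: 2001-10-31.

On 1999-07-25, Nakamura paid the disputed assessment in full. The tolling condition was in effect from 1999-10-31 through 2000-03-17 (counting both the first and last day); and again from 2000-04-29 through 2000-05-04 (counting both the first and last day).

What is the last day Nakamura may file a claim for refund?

November 1, 2001

684 days after 1999-07-25 is June 8, 2001.
From October 31, 1999 through March 17, 2000 inclusive is 139 days; tolling adds 139 days: June 8, 2001 + 139 days = October 25, 2001.
From April 29, 2000 through May 4, 2000 inclusive is 6 days; tolling adds 6 days: October 25, 2001 + 6 days = October 31, 2001.
October 31, 2001 is a listed holiday. The next qualifying day is November 1, 2001.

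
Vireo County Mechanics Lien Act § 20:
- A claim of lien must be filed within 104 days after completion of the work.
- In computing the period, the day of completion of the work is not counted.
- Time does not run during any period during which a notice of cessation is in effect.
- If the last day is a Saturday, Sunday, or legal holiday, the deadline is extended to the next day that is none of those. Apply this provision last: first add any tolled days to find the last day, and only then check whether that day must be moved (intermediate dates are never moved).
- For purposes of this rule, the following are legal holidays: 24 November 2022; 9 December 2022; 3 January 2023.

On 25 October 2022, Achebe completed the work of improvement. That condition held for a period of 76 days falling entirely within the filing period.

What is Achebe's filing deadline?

April 24, 2023

104 days after 25 October 2022 is February 6, 2023.
Tolling adds 76 days: February 6, 2023 + 76 days = April 23, 2023.
April 23, 2023 is Sunday. The next qualifying day is April 24, 2023.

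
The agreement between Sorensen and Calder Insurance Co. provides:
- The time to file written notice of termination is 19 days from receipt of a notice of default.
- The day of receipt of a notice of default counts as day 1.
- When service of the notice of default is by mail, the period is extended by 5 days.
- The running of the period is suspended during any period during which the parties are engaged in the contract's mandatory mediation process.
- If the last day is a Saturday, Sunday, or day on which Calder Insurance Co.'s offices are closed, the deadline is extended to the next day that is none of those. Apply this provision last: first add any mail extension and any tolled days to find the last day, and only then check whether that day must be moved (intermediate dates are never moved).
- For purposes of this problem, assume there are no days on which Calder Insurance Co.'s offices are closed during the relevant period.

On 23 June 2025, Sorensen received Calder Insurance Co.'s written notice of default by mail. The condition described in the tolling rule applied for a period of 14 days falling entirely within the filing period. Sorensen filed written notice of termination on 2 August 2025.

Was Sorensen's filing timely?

Counting 23 June 2025 as day 1, day 19 is July 11, 2025.
Service was by mail, adding 5 days: July 11, 2025 + 5 days = July 16, 2025.
Tolling adds 14 days: July 16, 2025 + 14 days = July 30, 2025.
July 30, 2025 is a Wednesday and not a day on which Calder Insurance Co.'s offices are closed, so no extension applies.
The deadline is July 30, 2025; the filing on August 2, 2025 is after that date.

No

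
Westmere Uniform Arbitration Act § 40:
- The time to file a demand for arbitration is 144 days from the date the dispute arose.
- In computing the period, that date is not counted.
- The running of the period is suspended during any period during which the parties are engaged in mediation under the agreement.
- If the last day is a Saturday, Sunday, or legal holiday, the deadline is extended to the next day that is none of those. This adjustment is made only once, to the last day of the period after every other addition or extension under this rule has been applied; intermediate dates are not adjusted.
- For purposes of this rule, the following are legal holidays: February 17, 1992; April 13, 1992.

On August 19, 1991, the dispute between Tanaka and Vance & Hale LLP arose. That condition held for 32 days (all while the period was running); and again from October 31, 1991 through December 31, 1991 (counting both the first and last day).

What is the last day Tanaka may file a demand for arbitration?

April 14, 1992

144 days after August 19, 1991 is January 10, 1992.
Tolling adds 32 days: January 10, 1992 + 32 days = February 11, 1992.
From October 31, 1991 through December 31, 1991 inclusive is 62 days; tolling adds 62 days: February 11, 1992 + 62 days = April 13, 1992.
April 13, 1992 is a listed holiday. The next qualifying day is April 14, 1992.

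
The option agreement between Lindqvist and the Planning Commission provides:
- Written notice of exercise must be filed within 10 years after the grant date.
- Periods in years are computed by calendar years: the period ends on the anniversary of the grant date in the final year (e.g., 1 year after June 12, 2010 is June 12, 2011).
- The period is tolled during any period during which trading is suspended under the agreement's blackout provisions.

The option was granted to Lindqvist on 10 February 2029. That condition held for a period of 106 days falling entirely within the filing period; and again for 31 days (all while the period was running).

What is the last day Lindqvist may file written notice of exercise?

June 27, 2039

10 years after 10 February 2029 is February 10, 2039.
Tolling adds 106 days: February 10, 2039 + 106 days = May 27, 2039.
Tolling adds 31 days: May 27, 2039 + 31 days = June 27, 2039.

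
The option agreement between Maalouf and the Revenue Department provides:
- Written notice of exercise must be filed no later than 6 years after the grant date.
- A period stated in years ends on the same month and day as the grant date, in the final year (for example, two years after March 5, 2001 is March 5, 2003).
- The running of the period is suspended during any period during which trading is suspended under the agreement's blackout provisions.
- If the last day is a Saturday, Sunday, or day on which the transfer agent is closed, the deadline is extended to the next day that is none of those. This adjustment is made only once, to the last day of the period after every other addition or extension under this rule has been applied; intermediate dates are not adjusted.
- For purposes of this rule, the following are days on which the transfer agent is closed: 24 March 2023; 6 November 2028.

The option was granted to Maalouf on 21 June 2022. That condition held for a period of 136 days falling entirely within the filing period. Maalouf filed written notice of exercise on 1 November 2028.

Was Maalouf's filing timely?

6 years after 21 June 2022 is June 21, 2028.
Tolling adds 136 days: June 21, 2028 + 136 days = November 4, 2028.
November 4, 2028 is Saturday; November 5, 2028 is Sunday; November 6, 2028 is a listed holiday. The next qualifying day is November 7, 2028.
The deadline is November 7, 2028; the filing on November 1, 2028 is on or before that date.

Yes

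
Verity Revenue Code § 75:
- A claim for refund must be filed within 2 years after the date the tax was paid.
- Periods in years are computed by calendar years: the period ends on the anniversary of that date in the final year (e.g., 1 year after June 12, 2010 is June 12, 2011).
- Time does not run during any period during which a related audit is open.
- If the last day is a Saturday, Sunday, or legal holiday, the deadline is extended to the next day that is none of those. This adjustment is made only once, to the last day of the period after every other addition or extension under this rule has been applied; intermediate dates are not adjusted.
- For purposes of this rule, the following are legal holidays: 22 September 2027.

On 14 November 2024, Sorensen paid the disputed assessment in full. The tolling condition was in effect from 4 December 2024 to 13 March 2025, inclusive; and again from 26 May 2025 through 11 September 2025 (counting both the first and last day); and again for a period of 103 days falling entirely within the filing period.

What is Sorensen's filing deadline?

September 23, 2027

2 years after 14 November 2024 is November 14, 2026.
From December 4, 2024 through March 13, 2025 inclusive is 100 days; tolling adds 100 days: November 14, 2026 + 100 days = February 22, 2027.
From May 26, 2025 through September 11, 2025 inclusive is 109 days; tolling adds 109 days: February 22, 2027 + 109 days = June 11, 2027.
Tolling adds 103 days: June 11, 2027 + 103 days = September 22, 2027.
September 22, 2027 is a listed holiday. The next qualifying day is September 23, 2027.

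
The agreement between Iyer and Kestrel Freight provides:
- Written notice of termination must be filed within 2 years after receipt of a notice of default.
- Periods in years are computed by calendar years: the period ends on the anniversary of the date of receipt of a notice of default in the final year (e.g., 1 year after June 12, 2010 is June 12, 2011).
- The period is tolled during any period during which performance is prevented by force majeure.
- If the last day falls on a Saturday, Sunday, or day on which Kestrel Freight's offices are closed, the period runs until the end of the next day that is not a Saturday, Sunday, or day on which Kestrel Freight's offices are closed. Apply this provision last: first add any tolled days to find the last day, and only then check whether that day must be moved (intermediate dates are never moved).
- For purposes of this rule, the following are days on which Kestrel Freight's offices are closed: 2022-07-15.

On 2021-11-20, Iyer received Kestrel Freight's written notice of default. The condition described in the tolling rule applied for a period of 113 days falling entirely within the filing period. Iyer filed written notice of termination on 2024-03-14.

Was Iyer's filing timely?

2 years after 2021-11-20 is November 20, 2023.
Tolling adds 113 days: November 20, 2023 + 113 days = March 12, 2024.
March 12, 2024 is a Tuesday and not a day on which Kestrel Freight's offices are closed, so no extension applies.
The deadline is March 12, 2024; the filing on March 14, 2024 is after that date.

No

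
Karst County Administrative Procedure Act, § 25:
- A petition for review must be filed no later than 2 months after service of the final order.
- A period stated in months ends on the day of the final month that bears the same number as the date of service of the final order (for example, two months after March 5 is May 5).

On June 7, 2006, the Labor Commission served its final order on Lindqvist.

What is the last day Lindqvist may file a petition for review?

August 7, 2006

2 months after June 7, 2006 is August 7, 2006.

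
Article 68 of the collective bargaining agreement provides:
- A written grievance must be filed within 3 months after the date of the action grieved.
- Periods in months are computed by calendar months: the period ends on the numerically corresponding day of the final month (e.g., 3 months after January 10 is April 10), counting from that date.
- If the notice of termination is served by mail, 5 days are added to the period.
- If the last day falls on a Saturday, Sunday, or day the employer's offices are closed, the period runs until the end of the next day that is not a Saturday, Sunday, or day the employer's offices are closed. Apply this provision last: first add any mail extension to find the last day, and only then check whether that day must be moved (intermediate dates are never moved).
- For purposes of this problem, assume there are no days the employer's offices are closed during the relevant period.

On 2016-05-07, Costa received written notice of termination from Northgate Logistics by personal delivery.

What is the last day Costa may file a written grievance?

August 8, 2016

3 months after 2016-05-07 is August 7, 2016.
Service was not by mail, so no mail extension applies.
August 7, 2016 is Sunday. The next qualifying day is August 8, 2016.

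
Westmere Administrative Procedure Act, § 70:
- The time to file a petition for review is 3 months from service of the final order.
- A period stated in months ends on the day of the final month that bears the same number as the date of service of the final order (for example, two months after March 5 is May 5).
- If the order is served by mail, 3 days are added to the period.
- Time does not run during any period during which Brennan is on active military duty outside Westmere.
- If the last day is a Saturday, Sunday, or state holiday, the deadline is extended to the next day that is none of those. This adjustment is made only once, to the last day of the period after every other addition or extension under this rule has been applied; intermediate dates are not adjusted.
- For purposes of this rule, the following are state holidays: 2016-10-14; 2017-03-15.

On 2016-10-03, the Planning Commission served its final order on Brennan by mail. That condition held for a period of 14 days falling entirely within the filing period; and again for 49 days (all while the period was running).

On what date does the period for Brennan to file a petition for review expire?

March 10, 2017

3 months after 2016-10-03 is January 3, 2017.
Service was by mail, adding 3 days: January 3, 2017 + 3 days = January 6, 2017.
Tolling adds 14 days: January 6, 2017 + 14 days = January 20, 2017.
Tolling adds 49 days: January 20, 2017 + 49 days = March 10, 2017.
March 10, 2017 is a Friday and not a state holiday, so no extension applies.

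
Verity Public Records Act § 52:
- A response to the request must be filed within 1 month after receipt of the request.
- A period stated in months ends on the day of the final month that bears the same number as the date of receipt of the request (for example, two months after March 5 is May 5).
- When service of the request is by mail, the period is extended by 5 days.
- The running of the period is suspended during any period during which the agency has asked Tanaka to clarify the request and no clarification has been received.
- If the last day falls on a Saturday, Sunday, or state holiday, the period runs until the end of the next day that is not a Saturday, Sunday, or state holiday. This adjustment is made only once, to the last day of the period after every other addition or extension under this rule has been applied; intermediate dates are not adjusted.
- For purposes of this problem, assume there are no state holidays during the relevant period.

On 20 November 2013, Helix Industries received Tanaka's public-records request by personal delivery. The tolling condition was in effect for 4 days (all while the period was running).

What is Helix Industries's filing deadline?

December 24, 2013

1 month after 20 November 2013 is December 20, 2013.
Service was not by mail, so no mail extension applies.
Tolling adds 4 days: December 20, 2013 + 4 days = December 24, 2013.
December 24, 2013 is a Tuesday and not a state holiday, so no extension applies.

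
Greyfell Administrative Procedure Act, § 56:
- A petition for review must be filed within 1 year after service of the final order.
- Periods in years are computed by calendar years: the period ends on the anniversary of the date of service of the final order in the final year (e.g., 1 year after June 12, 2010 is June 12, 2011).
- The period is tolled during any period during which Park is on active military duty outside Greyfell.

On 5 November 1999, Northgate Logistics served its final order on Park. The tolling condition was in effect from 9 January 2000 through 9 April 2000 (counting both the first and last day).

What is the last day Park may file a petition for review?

February 5, 2001

1 year after 5 November 1999 is November 5, 2000.
From January 9, 2000 through April 9, 2000 inclusive is 92 days; tolling adds 92 days: November 5, 2000 + 92 days = February 5, 2001.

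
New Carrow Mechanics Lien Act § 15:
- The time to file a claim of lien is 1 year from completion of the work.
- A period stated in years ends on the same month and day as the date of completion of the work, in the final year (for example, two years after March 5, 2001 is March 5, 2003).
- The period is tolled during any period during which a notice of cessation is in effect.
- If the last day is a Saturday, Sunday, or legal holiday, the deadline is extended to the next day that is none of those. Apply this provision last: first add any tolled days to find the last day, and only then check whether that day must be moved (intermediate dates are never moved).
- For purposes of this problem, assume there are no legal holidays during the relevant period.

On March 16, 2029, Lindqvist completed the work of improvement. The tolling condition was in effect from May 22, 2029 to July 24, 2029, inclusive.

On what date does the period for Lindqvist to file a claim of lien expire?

May 20, 2030

1 year after March 16, 2029 is March 16, 2030.
From May 22, 2029 through July 24, 2029 inclusive is 64 days; tolling adds 64 days: March 16, 2030 + 64 days = May 19, 2030.
May 19, 2030 is Sunday. The next qualifying day is May 20, 2030.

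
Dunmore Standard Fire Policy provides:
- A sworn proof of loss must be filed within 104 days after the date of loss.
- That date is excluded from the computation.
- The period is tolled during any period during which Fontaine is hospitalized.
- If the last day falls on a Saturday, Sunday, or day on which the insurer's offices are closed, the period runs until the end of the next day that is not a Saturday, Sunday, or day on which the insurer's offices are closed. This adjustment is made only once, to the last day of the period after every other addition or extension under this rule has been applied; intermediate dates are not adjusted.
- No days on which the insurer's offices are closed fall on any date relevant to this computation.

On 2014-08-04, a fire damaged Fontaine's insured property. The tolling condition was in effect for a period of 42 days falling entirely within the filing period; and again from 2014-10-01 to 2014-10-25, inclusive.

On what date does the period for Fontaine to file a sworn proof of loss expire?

January 22, 2015

104 days after 2014-08-04 is November 16, 2014.
Tolling adds 42 days: November 16, 2014 + 42 days = December 28, 2014.
From October 1, 2014 through October 25, 2014 inclusive is 25 days; tolling adds 25 days: December 28, 2014 + 25 days = January 22, 2015.
January 22, 2015 is a Thursday and not a day on which the insurer's offices are closed, so no extension applies.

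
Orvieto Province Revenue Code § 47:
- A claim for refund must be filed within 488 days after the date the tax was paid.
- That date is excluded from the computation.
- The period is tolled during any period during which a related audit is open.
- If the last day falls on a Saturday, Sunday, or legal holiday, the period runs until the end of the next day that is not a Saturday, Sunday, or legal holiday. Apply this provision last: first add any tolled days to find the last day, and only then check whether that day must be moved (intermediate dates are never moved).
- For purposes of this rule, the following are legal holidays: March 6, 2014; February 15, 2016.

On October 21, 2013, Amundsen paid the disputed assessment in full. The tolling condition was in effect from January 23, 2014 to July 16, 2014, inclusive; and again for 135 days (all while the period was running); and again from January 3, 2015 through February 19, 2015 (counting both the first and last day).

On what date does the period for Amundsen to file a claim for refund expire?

488 days after October 21, 2013 is February 21, 2015.
From January 23, 2014 through July 16, 2014 inclusive is 175 days; tolling adds 175 days: February 21, 2015 + 175 days = August 15, 2015.
Tolling adds 135 days: August 15, 2015 + 135 days = December 28, 2015.
From January 3, 2015 through February 19, 2015 inclusive is 48 days; tolling adds 48 days: December 28, 2015 + 48 days = February 14, 2016.
February 14, 2016 is Sunday; February 15, 2016 is a listed holiday. The next qualifying day is February 16, 2016.

February 16, 2016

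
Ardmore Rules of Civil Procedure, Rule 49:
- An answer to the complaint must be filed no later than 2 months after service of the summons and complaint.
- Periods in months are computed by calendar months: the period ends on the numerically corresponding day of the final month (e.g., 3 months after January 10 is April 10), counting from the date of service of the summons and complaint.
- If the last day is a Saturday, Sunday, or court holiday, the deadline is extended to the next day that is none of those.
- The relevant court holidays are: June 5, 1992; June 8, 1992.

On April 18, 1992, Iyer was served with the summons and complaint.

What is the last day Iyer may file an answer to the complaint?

June 18, 1992

2 months after April 18, 1992 is June 18, 1992.
June 18, 1992 is a Thursday and not a court holiday, so no extension applies.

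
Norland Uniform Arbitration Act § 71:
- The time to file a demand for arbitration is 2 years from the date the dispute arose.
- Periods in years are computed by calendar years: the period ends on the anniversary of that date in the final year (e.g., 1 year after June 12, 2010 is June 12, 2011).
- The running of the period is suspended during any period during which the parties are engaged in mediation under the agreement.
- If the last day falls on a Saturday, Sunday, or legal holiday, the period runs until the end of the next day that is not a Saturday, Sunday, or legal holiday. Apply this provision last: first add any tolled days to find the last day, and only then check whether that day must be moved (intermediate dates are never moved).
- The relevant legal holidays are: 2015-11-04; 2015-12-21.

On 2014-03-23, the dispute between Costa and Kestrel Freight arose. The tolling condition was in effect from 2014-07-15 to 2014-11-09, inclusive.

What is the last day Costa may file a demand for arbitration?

2 years after 2014-03-23 is March 23, 2016.
From July 15, 2014 through November 9, 2014 inclusive is 118 days; tolling adds 118 days: March 23, 2016 + 118 days = July 19, 2016.
July 19, 2016 is a Tuesday and not a legal holiday, so no extension applies.

July 19, 2016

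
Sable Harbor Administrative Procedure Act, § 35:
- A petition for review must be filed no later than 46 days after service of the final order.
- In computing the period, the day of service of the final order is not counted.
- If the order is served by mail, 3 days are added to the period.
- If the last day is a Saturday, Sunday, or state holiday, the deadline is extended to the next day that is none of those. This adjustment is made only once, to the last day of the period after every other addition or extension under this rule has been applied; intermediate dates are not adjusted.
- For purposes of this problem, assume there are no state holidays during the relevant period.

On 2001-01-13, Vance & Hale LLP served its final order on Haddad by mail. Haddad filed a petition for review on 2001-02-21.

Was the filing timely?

Yes

46 days after 2001-01-13 is February 28, 2001.
Service was by mail, adding 3 days: February 28, 2001 + 3 days = March 3, 2001.
March 3, 2001 is Saturday; March 4, 2001 is Sunday. The next qualifying day is March 5, 2001.
The deadline is March 5, 2001; the filing on February 21, 2001 is on or before that date.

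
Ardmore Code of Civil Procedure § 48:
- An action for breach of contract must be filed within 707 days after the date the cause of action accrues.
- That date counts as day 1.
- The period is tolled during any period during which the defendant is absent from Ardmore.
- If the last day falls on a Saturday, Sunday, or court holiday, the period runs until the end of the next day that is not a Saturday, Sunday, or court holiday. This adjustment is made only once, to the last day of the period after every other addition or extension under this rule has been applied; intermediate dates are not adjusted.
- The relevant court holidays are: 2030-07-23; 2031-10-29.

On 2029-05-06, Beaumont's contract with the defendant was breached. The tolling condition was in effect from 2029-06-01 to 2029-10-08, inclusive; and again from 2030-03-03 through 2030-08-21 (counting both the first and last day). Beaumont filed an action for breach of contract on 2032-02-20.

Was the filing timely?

No

Counting 2029-05-06 as day 1, day 707 is April 12, 2031.
From June 1, 2029 through October 8, 2029 inclusive is 130 days; tolling adds 130 days: April 12, 2031 + 130 days = August 20, 2031.
From March 3, 2030 through August 21, 2030 inclusive is 172 days; tolling adds 172 days: August 20, 2031 + 172 days = February 8, 2032.
February 8, 2032 is Sunday. The next qualifying day is February 9, 2032.
The deadline is February 9, 2032; the filing on February 20, 2032 is after that date.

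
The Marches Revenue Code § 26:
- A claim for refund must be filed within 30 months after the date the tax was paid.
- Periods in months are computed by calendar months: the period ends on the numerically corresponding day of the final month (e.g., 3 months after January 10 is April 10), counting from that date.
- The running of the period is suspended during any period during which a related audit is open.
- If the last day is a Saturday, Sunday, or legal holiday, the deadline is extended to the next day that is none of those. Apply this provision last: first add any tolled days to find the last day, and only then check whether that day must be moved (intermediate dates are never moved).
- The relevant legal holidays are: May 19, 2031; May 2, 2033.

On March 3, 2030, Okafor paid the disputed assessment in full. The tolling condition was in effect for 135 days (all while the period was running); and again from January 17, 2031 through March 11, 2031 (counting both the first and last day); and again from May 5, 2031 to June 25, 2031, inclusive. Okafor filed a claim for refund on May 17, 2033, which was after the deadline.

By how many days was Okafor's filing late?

30 months after March 3, 2030 is September 3, 2032.
Tolling adds 135 days: September 3, 2032 + 135 days = January 16, 2033.
From January 17, 2031 through March 11, 2031 inclusive is 54 days; tolling adds 54 days: January 16, 2033 + 54 days = March 11, 2033.
From May 5, 2031 through June 25, 2031 inclusive is 52 days; tolling adds 52 days: March 11, 2033 + 52 days = May 2, 2033.
May 2, 2033 is a listed holiday. The next qualifying day is May 3, 2033.
The deadline is May 3, 2033; from May 3, 2033 to May 17, 2033 is 14 days.

14 days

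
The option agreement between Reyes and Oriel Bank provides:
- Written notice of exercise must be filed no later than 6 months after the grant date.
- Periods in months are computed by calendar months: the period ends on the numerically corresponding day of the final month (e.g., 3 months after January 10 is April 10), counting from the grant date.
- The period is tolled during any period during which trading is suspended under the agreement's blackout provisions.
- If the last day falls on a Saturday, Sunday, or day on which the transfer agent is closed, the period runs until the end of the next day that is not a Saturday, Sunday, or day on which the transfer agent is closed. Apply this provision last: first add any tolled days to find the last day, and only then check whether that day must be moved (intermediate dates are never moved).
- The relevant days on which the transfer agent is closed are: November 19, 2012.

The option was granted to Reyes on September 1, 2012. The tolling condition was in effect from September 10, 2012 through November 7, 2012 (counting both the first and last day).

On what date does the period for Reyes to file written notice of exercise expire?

April 29, 2013

6 months after September 1, 2012 is March 1, 2013.
From September 10, 2012 through November 7, 2012 inclusive is 59 days; tolling adds 59 days: March 1, 2013 + 59 days = April 29, 2013.
April 29, 2013 is a Monday and not a day on which the transfer agent is closed, so no extension applies.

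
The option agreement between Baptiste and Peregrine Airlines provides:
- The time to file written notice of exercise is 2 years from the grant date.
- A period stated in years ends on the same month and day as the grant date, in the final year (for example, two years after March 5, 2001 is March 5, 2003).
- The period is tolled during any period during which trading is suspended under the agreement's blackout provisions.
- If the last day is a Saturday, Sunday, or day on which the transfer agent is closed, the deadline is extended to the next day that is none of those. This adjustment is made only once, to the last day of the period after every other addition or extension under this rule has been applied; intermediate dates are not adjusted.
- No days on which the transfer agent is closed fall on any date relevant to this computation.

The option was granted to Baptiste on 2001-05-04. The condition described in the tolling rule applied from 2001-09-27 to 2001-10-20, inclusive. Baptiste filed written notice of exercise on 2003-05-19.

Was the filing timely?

Yes

2 years after 2001-05-04 is May 4, 2003.
From September 27, 2001 through October 20, 2001 inclusive is 24 days; tolling adds 24 days: May 4, 2003 + 24 days = May 28, 2003.
May 28, 2003 is a Wednesday and not a day on which the transfer agent is closed, so no extension applies.
The deadline is May 28, 2003; the filing on May 19, 2003 is on or before that date.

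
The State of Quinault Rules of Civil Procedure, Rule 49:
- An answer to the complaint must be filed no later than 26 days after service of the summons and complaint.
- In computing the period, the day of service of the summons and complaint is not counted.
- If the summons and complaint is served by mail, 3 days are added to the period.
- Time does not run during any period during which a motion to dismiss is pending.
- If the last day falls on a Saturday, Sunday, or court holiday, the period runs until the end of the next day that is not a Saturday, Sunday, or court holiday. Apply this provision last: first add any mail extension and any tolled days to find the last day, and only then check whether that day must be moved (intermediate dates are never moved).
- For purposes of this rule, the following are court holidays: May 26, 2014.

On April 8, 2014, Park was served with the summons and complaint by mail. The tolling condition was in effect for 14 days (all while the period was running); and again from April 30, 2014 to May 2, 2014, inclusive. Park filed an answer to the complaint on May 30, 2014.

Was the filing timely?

26 days after April 8, 2014 is May 4, 2014.
Service was by mail, adding 3 days: May 4, 2014 + 3 days = May 7, 2014.
Tolling adds 14 days: May 7, 2014 + 14 days = May 21, 2014.
From April 30, 2014 through May 2, 2014 inclusive is 3 days; tolling adds 3 days: May 21, 2014 + 3 days = May 24, 2014.
May 24, 2014 is Saturday; May 25, 2014 is Sunday; May 26, 2014 is a listed holiday. The next qualifying day is May 27, 2014.
The deadline is May 27, 2014; the filing on May 30, 2014 is after that date.

No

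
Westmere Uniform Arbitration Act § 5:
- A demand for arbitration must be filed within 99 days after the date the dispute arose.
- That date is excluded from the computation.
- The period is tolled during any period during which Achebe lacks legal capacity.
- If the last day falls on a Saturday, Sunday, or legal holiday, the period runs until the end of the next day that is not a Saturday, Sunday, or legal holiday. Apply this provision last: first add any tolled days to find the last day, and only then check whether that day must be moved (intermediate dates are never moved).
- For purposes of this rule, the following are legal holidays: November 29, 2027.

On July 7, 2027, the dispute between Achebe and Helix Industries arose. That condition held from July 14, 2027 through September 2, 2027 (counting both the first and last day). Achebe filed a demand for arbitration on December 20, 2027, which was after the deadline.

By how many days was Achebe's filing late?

14 days

99 days after July 7, 2027 is October 14, 2027.
From July 14, 2027 through September 2, 2027 inclusive is 51 days; tolling adds 51 days: October 14, 2027 + 51 days = December 4, 2027.
December 4, 2027 is Saturday; December 5, 2027 is Sunday. The next qualifying day is December 6, 2027.
The deadline is December 6, 2027; from December 6, 2027 to December 20, 2027 is 14 days.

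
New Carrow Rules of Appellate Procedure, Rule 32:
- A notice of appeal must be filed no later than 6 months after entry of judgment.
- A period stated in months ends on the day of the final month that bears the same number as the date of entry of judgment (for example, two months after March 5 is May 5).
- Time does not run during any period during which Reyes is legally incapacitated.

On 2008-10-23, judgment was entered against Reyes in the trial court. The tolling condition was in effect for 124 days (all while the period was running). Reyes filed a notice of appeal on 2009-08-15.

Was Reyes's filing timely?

Yes

6 months after 2008-10-23 is April 23, 2009.
Tolling adds 124 days: April 23, 2009 + 124 days = August 25, 2009.
The deadline is August 25, 2009; the filing on August 15, 2009 is on or before that date.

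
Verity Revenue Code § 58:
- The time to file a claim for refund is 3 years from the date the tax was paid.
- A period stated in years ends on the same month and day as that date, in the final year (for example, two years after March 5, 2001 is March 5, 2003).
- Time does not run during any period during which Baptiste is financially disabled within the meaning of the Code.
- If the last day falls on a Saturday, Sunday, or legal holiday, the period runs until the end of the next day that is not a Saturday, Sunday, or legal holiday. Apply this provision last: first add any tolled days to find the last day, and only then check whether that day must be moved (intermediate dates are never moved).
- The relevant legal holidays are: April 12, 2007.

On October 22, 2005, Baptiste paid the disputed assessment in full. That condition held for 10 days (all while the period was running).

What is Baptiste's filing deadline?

3 years after October 22, 2005 is October 22, 2008.
Tolling adds 10 days: October 22, 2008 + 10 days = November 1, 2008.
November 1, 2008 is Saturday; November 2, 2008 is Sunday. The next qualifying day is November 3, 2008.

November 3, 2008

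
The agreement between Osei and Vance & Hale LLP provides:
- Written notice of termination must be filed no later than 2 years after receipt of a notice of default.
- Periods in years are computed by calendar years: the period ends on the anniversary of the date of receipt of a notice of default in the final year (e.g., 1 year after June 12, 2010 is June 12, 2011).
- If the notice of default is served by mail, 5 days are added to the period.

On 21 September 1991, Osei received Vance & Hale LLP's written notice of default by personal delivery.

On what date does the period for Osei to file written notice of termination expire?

2 years after 21 September 1991 is September 21, 1993.
Service was not by mail, so no mail extension applies.

September 21, 1993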